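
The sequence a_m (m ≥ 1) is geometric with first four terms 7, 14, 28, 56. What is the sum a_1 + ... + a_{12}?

Common ratio r = 2.
a_m = 7·2^(m-1).
S = 7·(2^12 - 1)/(2 - 1) = 7·(4096 - 1)/(1) = 28665.

28665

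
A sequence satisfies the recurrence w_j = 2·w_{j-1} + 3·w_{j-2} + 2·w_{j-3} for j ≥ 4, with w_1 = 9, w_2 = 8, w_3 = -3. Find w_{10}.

w_4 = 36  w_5 = 79  w_6 = 260  w_7 = 829  w_8 = 2596  w_9 = 8199  w_{10} = 25844.

25844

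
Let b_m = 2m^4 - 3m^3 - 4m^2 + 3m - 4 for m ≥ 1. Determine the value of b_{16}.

117804

b_{16} = 2·16^4 - 3·16^3 - 4·16^2 + 3·16 - 4 = 117804.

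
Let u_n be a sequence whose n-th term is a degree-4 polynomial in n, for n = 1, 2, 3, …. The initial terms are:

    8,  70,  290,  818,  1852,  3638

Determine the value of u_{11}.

1st diffs: 62, 220, 528, 1034, 1786.
2nd diffs: 158, 308, 506, 752.
3rd diffs: 150, 198, 246.
4th diffs: 48, 48 (constant).
Newton forward-difference form: u_n = 8 + 62·C(n-1,1) + 158·C(n-1,2) + 150·C(n-1,3) + 48·C(n-1,4).
At n = 11: n-1 = 10, so u_{11} = 8 + 620 + 7110 + 18000 + 10080 = 35818.

35818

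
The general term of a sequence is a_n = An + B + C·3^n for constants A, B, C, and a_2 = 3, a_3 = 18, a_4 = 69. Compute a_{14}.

4782927

Plug in n = 2, 3, 4: 2A + B + 9C = 3; 3A + B + 27C = 18; 4A + B + 81C = 69.
Subtracting the first from the second: A + 18C = 15.
Subtracting the second from the third: A + 54C = 51.
Solving: C = 1, A = -3, then B = 0.
So a_n = -3·n + 0 + 1·3^n; at n=14 this is 4782927.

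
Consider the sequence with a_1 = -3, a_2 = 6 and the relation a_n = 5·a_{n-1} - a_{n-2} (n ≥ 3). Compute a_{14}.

1013981766

Iterate the recurrence:
a_3 = 33  a_4 = 159  a_5 = 762  …  a_{11} = 9218778  a_{12} = 44169819  a_{13} = 211630317  a_{14} = 1013981766.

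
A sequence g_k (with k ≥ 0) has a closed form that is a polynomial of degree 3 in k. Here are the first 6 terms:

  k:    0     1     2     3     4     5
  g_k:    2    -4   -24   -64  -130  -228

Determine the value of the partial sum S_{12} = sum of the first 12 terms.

-6422

1st diffs: -6, -20, -40, -66, -98.
2nd diffs: -14, -20, -26, -32.
3rd diffs: -6, -6, -6 (constant).
So g_k = -k^3 - 4k^2 - k + 2.
Continuing: …, -364, -544, -774, -1060, …, g_{11} = -1824.
Summing k = 0..11 (12 terms) gives -6422.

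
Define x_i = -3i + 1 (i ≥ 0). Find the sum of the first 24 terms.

-804

Over i = 0..23: Σi = 276.
Total = (-3)·276 + (1)·24 = -804.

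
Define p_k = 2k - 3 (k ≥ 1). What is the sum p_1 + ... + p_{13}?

143

Over k = 1..13: Σk = 91.
Total = (2)·91 + (-3)·13 = 143.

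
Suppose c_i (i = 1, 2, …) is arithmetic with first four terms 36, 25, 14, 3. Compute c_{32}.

-305

Common difference d = -11.
c_i = 36 + (i - 1)·(-11).
c_{32} = 36 + 31·(-11) = -305.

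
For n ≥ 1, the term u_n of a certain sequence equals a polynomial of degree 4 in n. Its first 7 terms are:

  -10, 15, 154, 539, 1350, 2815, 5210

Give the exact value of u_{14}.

81279

1st diffs: 25, 139, 385, 811, 1465, 2395.
2nd diffs: 114, 246, 426, 654, 930.
3rd diffs: 132, 180, 228, 276.
4th diffs: 48, 48, 48 (constant).
Newton forward-difference form: u_n = -10 + 25·C(n-1,1) + 114·C(n-1,2) + 132·C(n-1,3) + 48·C(n-1,4).
At n = 14: n-1 = 13, so u_{14} = -10 + 325 + 8892 + 37752 + 34320 = 81279.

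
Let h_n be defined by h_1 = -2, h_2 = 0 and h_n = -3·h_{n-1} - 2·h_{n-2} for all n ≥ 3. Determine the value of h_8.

Applying the relation repeatedly:
h_3 = 4; h_4 = -12; h_5 = 28; h_6 = -60; h_7 = 124; h_8 = -252.
(Characteristic roots are -1 and -2.)

-252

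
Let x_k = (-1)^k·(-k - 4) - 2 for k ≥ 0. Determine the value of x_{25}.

(-1)^25 = -1; -k - 4 at k=25 is -29; so x_{25} = 27.

27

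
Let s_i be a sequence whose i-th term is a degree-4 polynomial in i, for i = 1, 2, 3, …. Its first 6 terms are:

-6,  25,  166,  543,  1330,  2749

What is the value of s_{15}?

104350

1st diffs: 31, 141, 377, 787, 1419.
2nd diffs: 110, 236, 410, 632.
3rd diffs: 126, 174, 222.
4th diffs: 48, 48 (constant).
So s_i = 2i^4 + i^3 - i^2 - 3i - 5.
Evaluating at i = 15 gives s_{15} = 104350.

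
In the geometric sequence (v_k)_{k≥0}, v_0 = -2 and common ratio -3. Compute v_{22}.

v_k = (-2)·(-3)^(k-0).
v_{22} = (-2)·(-3)^22 = -62762119218.

-62762119218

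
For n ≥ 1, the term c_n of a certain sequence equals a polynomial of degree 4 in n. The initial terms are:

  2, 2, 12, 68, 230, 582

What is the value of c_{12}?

14412

1st diffs: 0, 10, 56, 162, 352.
2nd diffs: 10, 46, 106, 190.
3rd diffs: 36, 60, 84.
4th diffs: 24, 24 (constant).
So c_n = n^4 - 4n^3 + 4n^2 + n.
Evaluating at n = 12 gives c_{12} = 14412.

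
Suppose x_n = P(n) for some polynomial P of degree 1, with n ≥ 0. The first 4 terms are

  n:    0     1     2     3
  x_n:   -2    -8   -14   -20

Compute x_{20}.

1st diffs: -6, -6, -6 (constant).
So x_n = -6n - 2.
Evaluating at n = 20 gives x_{20} = -122.

-122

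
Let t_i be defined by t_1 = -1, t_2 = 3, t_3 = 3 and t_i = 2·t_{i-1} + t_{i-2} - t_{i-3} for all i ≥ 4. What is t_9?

527

Applying the relation repeatedly:
t_4 = 10; t_5 = 20; t_6 = 47; t_7 = 104; t_8 = 235; t_9 = 527.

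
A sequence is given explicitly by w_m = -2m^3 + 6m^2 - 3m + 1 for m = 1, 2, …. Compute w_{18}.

w_{18} = -2·18^3 + 6·18^2 - 3·18 + 1 = -9773.

-9773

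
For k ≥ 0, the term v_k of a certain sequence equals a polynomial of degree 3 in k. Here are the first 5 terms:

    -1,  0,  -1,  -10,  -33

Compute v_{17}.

-4336

1st diffs: 1, -1, -9, -23.
2nd diffs: -2, -8, -14.
3rd diffs: -6, -6 (constant).
Newton forward-difference form: v_k = -1 + 1·C(k,1) + (-2)·C(k,2) + (-6)·C(k,3).
At k = 17: k = 17, so v_{17} = -1 + 17 - 272 - 4080 = -4336.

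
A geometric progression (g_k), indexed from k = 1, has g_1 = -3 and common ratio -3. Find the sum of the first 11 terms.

-132861

g_k = (-3)·(-3)^(k-1).
S = (-3)·((-3)^11 - 1)/(-3 - 1) = (-3)·(-177147 - 1)/(-4) = -132861.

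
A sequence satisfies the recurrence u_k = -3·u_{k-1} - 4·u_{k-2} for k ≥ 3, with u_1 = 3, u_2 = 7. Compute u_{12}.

18311

Step forward from the initial values:
u_3 = -33  u_4 = 71  u_5 = -81  u_6 = -41  u_7 = 447  u_8 = -1177  u_9 = 1743  u_{10} = -521  u_{11} = -5409  u_{12} = 18311.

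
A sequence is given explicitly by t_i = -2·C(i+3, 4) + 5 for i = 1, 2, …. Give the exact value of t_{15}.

-6115

C(18, 4) = 3060, so t_{15} = -6115.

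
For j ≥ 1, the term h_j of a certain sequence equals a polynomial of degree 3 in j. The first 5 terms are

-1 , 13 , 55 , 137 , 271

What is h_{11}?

2839

1st diffs: 14, 42, 82, 134.
2nd diffs: 28, 40, 52.
3rd diffs: 12, 12 (constant).
So h_j = 2j^3 + 2j^2 - 6j + 1.
Evaluating at j = 11 gives h_{11} = 2839.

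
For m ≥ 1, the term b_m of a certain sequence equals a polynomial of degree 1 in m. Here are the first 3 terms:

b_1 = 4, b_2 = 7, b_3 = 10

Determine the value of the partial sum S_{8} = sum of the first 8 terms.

116

1st diffs: 3, 3 (constant).
So b_m = 3m + 1.
Continuing: …, 13, 16, 19, 22, …, b_8 = 25.
Summing m = 1..8 (8 terms) gives 116.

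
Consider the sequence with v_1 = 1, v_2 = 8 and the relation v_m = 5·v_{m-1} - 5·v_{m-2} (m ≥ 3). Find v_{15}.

Applying the relation repeatedly:
v_3 = 35  v_4 = 135  v_5 = 500  …  v_{12} = 4115625  v_{13} = 14890625  v_{14} = 53875000  v_{15} = 194921875.

194921875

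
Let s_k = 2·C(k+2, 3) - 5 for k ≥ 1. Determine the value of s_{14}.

C(16, 3) = 560, so s_{14} = 1115.

1115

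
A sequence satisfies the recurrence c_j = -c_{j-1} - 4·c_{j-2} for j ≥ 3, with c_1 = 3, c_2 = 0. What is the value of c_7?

-60

Applying the relation repeatedly:
c_3 = -12; c_4 = 12; c_5 = 36; c_6 = -84; c_7 = -60.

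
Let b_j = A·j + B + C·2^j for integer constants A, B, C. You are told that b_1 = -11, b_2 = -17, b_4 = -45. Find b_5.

At j = 1, 2, 4: A + B + 2C = -11; 2A + B + 4C = -17; 4A + B + 16C = -45.
Subtracting the first from the second: A + 2C = -6.
Subtracting the second from the third: 2A + 12C = -28.
Solving: C = -2, A = -2, then B = -5.
Therefore b_5 = -10 + (-5) + (-2)·32 = -79.

-79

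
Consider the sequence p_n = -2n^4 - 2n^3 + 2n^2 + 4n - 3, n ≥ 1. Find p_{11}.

p_{11} = -2·11^4 - 2·11^3 + 2·11^2 + 4·11 - 3 = -31661.

-31661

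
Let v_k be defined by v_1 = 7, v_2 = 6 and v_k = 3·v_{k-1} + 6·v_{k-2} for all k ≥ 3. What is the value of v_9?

Step forward from the initial values:
v_3 = 60; v_4 = 216; v_5 = 1008; v_6 = 4320; v_7 = 19008; v_8 = 82944; v_9 = 362880.

362880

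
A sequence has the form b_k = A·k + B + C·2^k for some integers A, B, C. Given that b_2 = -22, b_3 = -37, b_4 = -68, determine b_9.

-2047

Write the equations: 2A + B + 4C = -22; 3A + B + 8C = -37; 4A + B + 16C = -68.
Subtracting the first from the second: A + 4C = -15.
Subtracting the second from the third: A + 8C = -31.
Solving: C = -4, A = 1, then B = -8.
So b_k = 1·k + (-8) + (-4)·2^k; at k=9 this is -2047.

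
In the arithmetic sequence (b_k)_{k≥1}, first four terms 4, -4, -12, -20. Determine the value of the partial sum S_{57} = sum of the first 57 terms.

-12540

Common difference d = -8.
b_k = 4 + (k - 1)·(-8).
b_{57} = -444; S = 57·(4 + (-444))/2 = -12540.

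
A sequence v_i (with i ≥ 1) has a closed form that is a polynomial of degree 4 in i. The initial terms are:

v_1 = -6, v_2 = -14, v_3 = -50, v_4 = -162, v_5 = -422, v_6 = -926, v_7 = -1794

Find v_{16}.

1st diffs: -8, -36, -112, -260, -504, -868.
2nd diffs: -28, -76, -148, -244, -364.
3rd diffs: -48, -72, -96, -120.
4th diffs: -24, -24, -24 (constant).
So v_i = -i^4 + 2i^3 - i^2 - 4i - 2.
Evaluating at i = 16 gives v_{16} = -57666.

-57666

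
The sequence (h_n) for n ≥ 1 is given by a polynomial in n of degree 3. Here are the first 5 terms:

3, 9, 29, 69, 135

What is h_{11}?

1413

1st diffs: 6, 20, 40, 66.
2nd diffs: 14, 20, 26.
3rd diffs: 6, 6 (constant).
Newton forward-difference form: h_n = 3 + 6·C(n-1,1) + 14·C(n-1,2) + 6·C(n-1,3).
At n = 11: n-1 = 10, so h_{11} = 3 + 60 + 630 + 720 = 1413.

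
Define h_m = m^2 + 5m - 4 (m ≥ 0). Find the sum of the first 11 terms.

Over m = 0..10: Σm = 55, Σm² = 385.
Total = (1)·385 + (5)·55 + (-4)·11 = 616.

616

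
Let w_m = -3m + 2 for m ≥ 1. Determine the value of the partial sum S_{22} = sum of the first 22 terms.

-715

Over m = 1..22: Σm = 253.
Total = (-3)·253 + (2)·22 = -715.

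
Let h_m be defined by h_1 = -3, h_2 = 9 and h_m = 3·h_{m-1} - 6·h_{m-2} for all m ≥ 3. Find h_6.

-567

Step forward from the initial values:
h_3 = 45; h_4 = 81; h_5 = -27; h_6 = -567.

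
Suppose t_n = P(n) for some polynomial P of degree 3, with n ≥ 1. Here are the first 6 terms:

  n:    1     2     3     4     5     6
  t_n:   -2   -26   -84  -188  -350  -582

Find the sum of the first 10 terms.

1st diffs: -24, -58, -104, -162, -232.
2nd diffs: -34, -46, -58, -70.
3rd diffs: -12, -12, -12 (constant).
Newton forward-difference form: t_n = -2 + (-24)·C(n-1,1) + (-34)·C(n-1,2) + (-12)·C(n-1,3).
Continuing: -896, -1304, -1818, -2450.
Summing n = 1..10 (10 terms) gives -7700.

-7700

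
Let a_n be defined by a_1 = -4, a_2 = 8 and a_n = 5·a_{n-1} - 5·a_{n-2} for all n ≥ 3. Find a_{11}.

Compute successive terms:
a_3 = 60;  a_4 = 260;  a_5 = 1000;  a_6 = 3700;  a_7 = 13500;  a_8 = 49000;  a_9 = 177500;  a_{10} = 642500;  a_{11} = 2325000.

2325000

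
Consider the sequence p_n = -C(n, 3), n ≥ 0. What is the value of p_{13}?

C(13, 3) = 286, so p_{13} = -286.

-286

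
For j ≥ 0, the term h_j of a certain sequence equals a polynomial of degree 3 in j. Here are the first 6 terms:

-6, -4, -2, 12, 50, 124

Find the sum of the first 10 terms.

1st diffs: 2, 2, 14, 38, 74.
2nd diffs: 0, 12, 24, 36.
3rd diffs: 12, 12, 12 (constant).
Newton forward-difference form: h_j = -6 + 2·C(j,1) + 12·C(j,3).
Continuing: 246, 428, 682, 1020.
Summing j = 0..9 (10 terms) gives 2550.

2550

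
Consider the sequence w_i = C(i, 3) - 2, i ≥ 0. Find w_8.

54

C(8, 3) = 56, so w_8 = 54.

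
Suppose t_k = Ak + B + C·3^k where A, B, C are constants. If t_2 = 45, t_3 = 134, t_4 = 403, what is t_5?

Plug in k = 2, 3, 4: 2A + B + 9C = 45; 3A + B + 27C = 134; 4A + B + 81C = 403.
Subtracting the first from the second: A + 18C = 89.
Subtracting the second from the third: A + 54C = 269.
Solving: C = 5, A = -1, then B = 2.
Therefore t_5 = -5 + 2 + 5·243 = 1212.

1212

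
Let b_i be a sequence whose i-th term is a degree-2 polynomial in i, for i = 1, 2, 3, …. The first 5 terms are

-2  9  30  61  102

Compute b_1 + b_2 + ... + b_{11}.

1st diffs: 11, 21, 31, 41.
2nd diffs: 10, 10, 10 (constant).
So b_i = 5i^2 - 4i - 3.
Continuing: …, 153, 214, 285, 366, …, b_{11} = 558.
Summing i = 1..11 (11 terms) gives 2233.

2233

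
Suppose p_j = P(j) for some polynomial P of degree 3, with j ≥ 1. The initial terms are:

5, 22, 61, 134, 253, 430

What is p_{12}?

1st diffs: 17, 39, 73, 119, 177.
2nd diffs: 22, 34, 46, 58.
3rd diffs: 12, 12, 12 (constant).
Newton forward-difference form: p_j = 5 + 17·C(j-1,1) + 22·C(j-1,2) + 12·C(j-1,3).
At j = 12: j-1 = 11, so p_{12} = 5 + 187 + 1210 + 1980 = 3382.

3382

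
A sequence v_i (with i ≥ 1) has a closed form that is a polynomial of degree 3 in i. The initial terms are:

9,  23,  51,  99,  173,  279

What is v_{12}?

1st diffs: 14, 28, 48, 74, 106.
2nd diffs: 14, 20, 26, 32.
3rd diffs: 6, 6, 6 (constant).
Newton forward-difference form: v_i = 9 + 14·C(i-1,1) + 14·C(i-1,2) + 6·C(i-1,3).
At i = 12: i-1 = 11, so v_{12} = 9 + 154 + 770 + 990 = 1923.

1923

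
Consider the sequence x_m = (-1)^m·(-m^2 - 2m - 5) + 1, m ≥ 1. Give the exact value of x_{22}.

(-1)^22 = 1; -m^2 - 2m - 5 at m=22 is -533; so x_{22} = -532.

-532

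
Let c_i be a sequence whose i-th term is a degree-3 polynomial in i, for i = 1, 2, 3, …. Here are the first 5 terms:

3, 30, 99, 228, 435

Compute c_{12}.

1st diffs: 27, 69, 129, 207.
2nd diffs: 42, 60, 78.
3rd diffs: 18, 18 (constant).
Newton forward-difference form: c_i = 3 + 27·C(i-1,1) + 42·C(i-1,2) + 18·C(i-1,3).
At i = 12: i-1 = 11, so c_{12} = 3 + 297 + 2310 + 2970 = 5580.

5580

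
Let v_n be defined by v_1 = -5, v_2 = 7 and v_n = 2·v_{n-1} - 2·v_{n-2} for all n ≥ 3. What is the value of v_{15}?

v_3 = 24; v_4 = 34; v_5 = 20; …; v_{12} = 544; v_{13} = 320; v_{14} = -448; v_{15} = -1536.

-1536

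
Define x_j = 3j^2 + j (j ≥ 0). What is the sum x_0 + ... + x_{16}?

Over j = 0..16: Σj = 136, Σj² = 1496.
Total = (3)·1496 + (1)·136 = 4624.

4624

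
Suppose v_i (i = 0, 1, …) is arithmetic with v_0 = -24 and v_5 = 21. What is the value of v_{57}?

Common difference d = (21 - (-24)) / (5 - 0) = 9.
v_i = -24 + (i - 0)·9.
v_{57} = -24 + 57·9 = 489.

489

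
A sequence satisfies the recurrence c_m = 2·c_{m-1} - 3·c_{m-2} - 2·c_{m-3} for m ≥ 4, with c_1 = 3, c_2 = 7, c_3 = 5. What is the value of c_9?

985

Step forward from the initial values:
c_4 = -17  c_5 = -63  c_6 = -85  c_7 = 53  c_8 = 487  c_9 = 985.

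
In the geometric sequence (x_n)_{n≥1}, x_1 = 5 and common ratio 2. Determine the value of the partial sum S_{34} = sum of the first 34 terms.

x_n = 5·2^(n-1).
S = 5·(2^34 - 1)/(2 - 1) = 5·(17179869184 - 1)/(1) = 85899345915.

85899345915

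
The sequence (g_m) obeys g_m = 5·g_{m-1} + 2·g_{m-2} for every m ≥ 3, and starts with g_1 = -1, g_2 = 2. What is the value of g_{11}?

5674268

g_3 = 8  g_4 = 44  g_5 = 236  g_6 = 1268  g_7 = 6812  g_8 = 36596  g_9 = 196604  g_{10} = 1056212  g_{11} = 5674268.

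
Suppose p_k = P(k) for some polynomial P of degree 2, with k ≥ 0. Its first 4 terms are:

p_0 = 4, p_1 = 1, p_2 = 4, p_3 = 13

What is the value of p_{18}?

1st diffs: -3, 3, 9.
2nd diffs: 6, 6 (constant).
So p_k = 3k^2 - 6k + 4.
Evaluating at k = 18 gives p_{18} = 868.

868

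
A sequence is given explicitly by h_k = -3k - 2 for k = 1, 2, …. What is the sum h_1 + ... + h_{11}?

-220

Over k = 1..11: Σk = 66.
Total = (-3)·66 + (-2)·11 = -220.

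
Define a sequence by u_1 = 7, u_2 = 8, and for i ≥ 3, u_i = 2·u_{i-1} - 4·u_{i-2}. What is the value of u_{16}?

Step forward from the initial values:
u_3 = -12;  u_4 = -56;  u_5 = -64;  …;  u_{13} = 28672;  u_{14} = 32768;  u_{15} = -49152;  u_{16} = -229376.

-229376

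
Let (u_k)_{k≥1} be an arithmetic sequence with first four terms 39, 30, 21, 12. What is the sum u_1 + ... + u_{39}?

-5148

Common difference d = -9.
u_k = 39 + (k - 1)·(-9).
u_{39} = -303; S = 39·(39 + (-303))/2 = -5148.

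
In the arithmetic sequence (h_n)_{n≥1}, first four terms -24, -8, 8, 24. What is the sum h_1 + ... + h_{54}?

21600

Common difference d = 16.
h_n = -24 + (n - 1)·16.
h_{54} = 824; S = 54·(-24 + 824)/2 = 21600.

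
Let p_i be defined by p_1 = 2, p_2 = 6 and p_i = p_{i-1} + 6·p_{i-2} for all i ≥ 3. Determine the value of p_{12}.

354294

Compute successive terms:
p_3 = 18, p_4 = 54, p_5 = 162, p_6 = 486, p_7 = 1458, p_8 = 4374, p_9 = 13122, p_{10} = 39366, p_{11} = 118098, p_{12} = 354294.
(Characteristic roots are 3 and -2.)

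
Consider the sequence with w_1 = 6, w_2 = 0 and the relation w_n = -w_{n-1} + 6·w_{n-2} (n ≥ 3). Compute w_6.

-468

Step forward from the initial values:
w_3 = 36  w_4 = -36  w_5 = 252  w_6 = -468.
(Characteristic roots are 2 and -3.)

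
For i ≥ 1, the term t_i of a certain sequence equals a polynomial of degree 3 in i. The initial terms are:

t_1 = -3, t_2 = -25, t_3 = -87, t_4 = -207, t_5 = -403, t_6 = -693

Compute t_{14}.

-8557

1st diffs: -22, -62, -120, -196, -290.
2nd diffs: -40, -58, -76, -94.
3rd diffs: -18, -18, -18 (constant).
So t_i = -3i^3 - 2i^2 + 5i - 3.
Evaluating at i = 14 gives t_{14} = -8557.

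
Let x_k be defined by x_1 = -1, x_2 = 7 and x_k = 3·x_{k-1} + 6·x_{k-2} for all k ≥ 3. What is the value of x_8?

29943

Applying the relation repeatedly:
x_3 = 15;  x_4 = 87;  x_5 = 351;  x_6 = 1575;  x_7 = 6831;  x_8 = 29943.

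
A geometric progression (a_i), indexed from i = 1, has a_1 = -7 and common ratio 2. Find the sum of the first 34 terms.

-120259084281

a_i = (-7)·2^(i-1).
S = (-7)·(2^34 - 1)/(2 - 1) = (-7)·(17179869184 - 1)/(1) = -120259084281.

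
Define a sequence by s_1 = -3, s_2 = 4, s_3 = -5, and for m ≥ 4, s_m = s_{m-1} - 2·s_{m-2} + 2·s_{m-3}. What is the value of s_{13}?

Step forward from the initial values:
s_4 = -19;  s_5 = -1;  s_6 = 27;  s_7 = -9;  s_8 = -65;  s_9 = 7;  s_{10} = 119;  s_{11} = -25;  s_{12} = -249;  s_{13} = 39.

39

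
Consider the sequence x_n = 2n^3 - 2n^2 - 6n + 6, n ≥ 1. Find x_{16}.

7590

x_{16} = 2·16^3 - 2·16^2 - 6·16 + 6 = 7590.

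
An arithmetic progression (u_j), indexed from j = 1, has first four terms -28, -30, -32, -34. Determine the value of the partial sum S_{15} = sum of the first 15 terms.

-630

Common difference d = -2.
u_j = -28 + (j - 1)·(-2).
u_{15} = -56; S = 15·(-28 + (-56))/2 = -630.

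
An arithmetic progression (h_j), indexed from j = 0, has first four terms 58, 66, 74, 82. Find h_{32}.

Common difference d = 8.
h_j = 58 + (j - 0)·8.
h_{32} = 58 + 32·8 = 314.

314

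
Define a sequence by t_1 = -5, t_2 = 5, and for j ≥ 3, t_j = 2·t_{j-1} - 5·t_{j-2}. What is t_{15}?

462835

Compute successive terms:
t_3 = 35, t_4 = 45, t_5 = -85, …, t_{12} = -45555, t_{13} = -7285, t_{14} = 213205, t_{15} = 462835.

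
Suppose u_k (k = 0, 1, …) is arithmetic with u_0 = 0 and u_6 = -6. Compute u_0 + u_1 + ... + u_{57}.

Common difference d = (-6 - 0) / (6 - 0) = -1.
u_k = 0 + (k - 0)·(-1).
u_{57} = -57; S = 58·(0 + (-57))/2 = -1653.

-1653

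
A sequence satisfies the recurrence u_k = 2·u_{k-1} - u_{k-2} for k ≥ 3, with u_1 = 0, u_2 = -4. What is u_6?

Step forward from the initial values:
u_3 = -8, u_4 = -12, u_5 = -16, u_6 = -20.
(Characteristic roots are 1 and 1.)

-20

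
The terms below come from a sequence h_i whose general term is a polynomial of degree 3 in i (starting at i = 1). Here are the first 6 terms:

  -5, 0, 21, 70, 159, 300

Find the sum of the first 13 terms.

1st diffs: 5, 21, 49, 89, 141.
2nd diffs: 16, 28, 40, 52.
3rd diffs: 12, 12, 12 (constant).
Newton forward-difference form: h_i = -5 + 5·C(i-1,1) + 16·C(i-1,2) + 12·C(i-1,3).
Continuing: …, 505, 786, 1155, 1624, …, h_{13} = 3751.
Summing i = 1..13 (13 terms) gives 13481.

13481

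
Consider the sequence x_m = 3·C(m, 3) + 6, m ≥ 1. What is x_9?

C(9, 3) = 84, so x_9 = 258.

258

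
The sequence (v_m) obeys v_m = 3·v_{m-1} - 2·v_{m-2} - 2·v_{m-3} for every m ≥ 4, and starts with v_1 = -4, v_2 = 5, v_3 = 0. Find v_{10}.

-144

Iterate the recurrence:
v_4 = -2  v_5 = -16  v_6 = -44  v_7 = -96  v_8 = -168  v_9 = -224  v_{10} = -144.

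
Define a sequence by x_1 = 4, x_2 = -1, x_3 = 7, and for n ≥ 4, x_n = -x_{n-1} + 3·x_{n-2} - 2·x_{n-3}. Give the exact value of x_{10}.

x_4 = -18; x_5 = 41; x_6 = -109; x_7 = 268; x_8 = -677; x_9 = 1699; x_{10} = -4266.

-4266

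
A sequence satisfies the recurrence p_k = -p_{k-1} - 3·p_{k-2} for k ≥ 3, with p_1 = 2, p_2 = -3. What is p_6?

Applying the relation repeatedly:
p_3 = -3;  p_4 = 12;  p_5 = -3;  p_6 = -33.

-33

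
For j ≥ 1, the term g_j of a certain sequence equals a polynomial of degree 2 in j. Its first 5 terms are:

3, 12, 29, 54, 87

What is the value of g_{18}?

1st diffs: 9, 17, 25, 33.
2nd diffs: 8, 8, 8 (constant).
Newton forward-difference form: g_j = 3 + 9·C(j-1,1) + 8·C(j-1,2).
At j = 18: j-1 = 17, so g_{18} = 3 + 153 + 1088 = 1244.

1244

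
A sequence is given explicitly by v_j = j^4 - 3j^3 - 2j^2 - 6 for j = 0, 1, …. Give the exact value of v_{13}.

v_{13} = 1·13^4 - 3·13^3 - 2·13^2 - 6 = 21626.

21626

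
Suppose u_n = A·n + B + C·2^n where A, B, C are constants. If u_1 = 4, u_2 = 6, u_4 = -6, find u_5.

-32

The three given values yield: A + B + 2C = 4; 2A + B + 4C = 6; 4A + B + 16C = -6.
Subtracting the first from the second: A + 2C = 2.
Subtracting the second from the third: 2A + 12C = -12.
Solving: C = -2, A = 6, then B = 2.
Hence u_5 = 6·5 + 2 + (-2)·32 = -32.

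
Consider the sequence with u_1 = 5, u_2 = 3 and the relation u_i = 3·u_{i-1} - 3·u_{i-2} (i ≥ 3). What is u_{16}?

-19683

Applying the relation repeatedly:
u_3 = -6, u_4 = -27, u_5 = -63, …, u_{13} = 3645, u_{14} = 2187, u_{15} = -4374, u_{16} = -19683.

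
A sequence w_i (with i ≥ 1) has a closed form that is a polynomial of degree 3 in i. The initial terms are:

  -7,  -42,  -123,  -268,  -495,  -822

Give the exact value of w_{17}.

-16167

1st diffs: -35, -81, -145, -227, -327.
2nd diffs: -46, -64, -82, -100.
3rd diffs: -18, -18, -18 (constant).
Newton forward-difference form: w_i = -7 + (-35)·C(i-1,1) + (-46)·C(i-1,2) + (-18)·C(i-1,3).
At i = 17: i-1 = 16, so w_{17} = -7 - 560 - 5520 - 10080 = -16167.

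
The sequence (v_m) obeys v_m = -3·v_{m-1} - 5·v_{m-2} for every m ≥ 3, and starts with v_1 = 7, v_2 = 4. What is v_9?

1897

Compute successive terms:
v_3 = -47;  v_4 = 121;  v_5 = -128;  v_6 = -221;  v_7 = 1303;  v_8 = -2804;  v_9 = 1897.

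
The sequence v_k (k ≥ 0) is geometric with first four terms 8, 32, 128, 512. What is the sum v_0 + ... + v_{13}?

715827880

Common ratio r = 4.
v_k = 8·4^(k-0).
S = 8·(4^14 - 1)/(4 - 1) = 8·(268435456 - 1)/(3) = 715827880.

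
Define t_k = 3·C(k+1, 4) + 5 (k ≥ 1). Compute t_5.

50

C(6, 4) = 15, so t_5 = 50.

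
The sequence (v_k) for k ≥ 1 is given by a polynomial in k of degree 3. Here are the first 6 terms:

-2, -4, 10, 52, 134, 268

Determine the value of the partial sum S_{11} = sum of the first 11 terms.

1st diffs: -2, 14, 42, 82, 134.
2nd diffs: 16, 28, 40, 52.
3rd diffs: 12, 12, 12 (constant).
So v_k = 2k^3 - 4k^2 - 4k + 4.
Continuing: …, 466, 740, 1102, 1564, …, v_{11} = 2138.
Summing k = 1..11 (11 terms) gives 6468.

6468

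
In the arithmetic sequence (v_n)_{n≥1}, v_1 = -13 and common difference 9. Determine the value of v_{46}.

392

v_n = -13 + (n - 1)·9.
v_{46} = -13 + 45·9 = 392.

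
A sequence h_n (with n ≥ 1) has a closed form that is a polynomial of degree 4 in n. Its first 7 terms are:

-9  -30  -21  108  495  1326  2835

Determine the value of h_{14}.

62118

1st diffs: -21, 9, 129, 387, 831, 1509.
2nd diffs: 30, 120, 258, 444, 678.
3rd diffs: 90, 138, 186, 234.
4th diffs: 48, 48, 48 (constant).
So h_n = 2n^4 - 5n^3 - 5n^2 - n.
Evaluating at n = 14 gives h_{14} = 62118.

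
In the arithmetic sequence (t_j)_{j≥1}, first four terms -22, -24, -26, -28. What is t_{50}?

-120

Common difference d = -2.
t_j = -22 + (j - 1)·(-2).
t_{50} = -22 + 49·(-2) = -120.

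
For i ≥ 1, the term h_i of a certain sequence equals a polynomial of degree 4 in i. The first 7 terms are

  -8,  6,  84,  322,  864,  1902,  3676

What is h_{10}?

1st diffs: 14, 78, 238, 542, 1038, 1774.
2nd diffs: 64, 160, 304, 496, 736.
3rd diffs: 96, 144, 192, 240.
4th diffs: 48, 48, 48 (constant).
Newton forward-difference form: h_i = -8 + 14·C(i-1,1) + 64·C(i-1,2) + 96·C(i-1,3) + 48·C(i-1,4).
At i = 10: i-1 = 9, so h_{10} = -8 + 126 + 2304 + 8064 + 6048 = 16534.

16534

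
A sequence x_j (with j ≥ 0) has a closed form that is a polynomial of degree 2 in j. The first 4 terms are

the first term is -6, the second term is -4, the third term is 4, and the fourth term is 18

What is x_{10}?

284

1st diffs: 2, 8, 14.
2nd diffs: 6, 6 (constant).
Newton forward-difference form: x_j = -6 + 2·C(j,1) + 6·C(j,2).
At j = 10: j = 10, so x_{10} = -6 + 20 + 270 = 284.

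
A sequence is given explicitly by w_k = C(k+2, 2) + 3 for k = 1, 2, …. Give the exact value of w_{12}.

94

C(14, 2) = 91, so w_{12} = 94.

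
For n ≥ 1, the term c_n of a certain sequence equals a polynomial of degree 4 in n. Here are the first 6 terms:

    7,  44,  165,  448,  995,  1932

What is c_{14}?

46508

1st diffs: 37, 121, 283, 547, 937.
2nd diffs: 84, 162, 264, 390.
3rd diffs: 78, 102, 126.
4th diffs: 24, 24 (constant).
Newton forward-difference form: c_n = 7 + 37·C(n-1,1) + 84·C(n-1,2) + 78·C(n-1,3) + 24·C(n-1,4).
At n = 14: n-1 = 13, so c_{14} = 7 + 481 + 6552 + 22308 + 17160 = 46508.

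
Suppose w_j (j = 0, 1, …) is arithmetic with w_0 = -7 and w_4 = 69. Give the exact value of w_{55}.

Common difference d = (69 - (-7)) / (4 - 0) = 19.
w_j = -7 + (j - 0)·19.
w_{55} = -7 + 55·19 = 1038.

1038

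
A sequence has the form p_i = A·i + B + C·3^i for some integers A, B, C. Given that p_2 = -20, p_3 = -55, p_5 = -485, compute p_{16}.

-86093430

Write the equations: 2A + B + 9C = -20; 3A + B + 27C = -55; 5A + B + 243C = -485.
Subtracting the first from the second: A + 18C = -35.
Subtracting the second from the third: 2A + 216C = -430.
Solving: C = -2, A = 1, then B = -4.
Therefore p_{16} = 16 + (-4) + (-2)·43046721 = -86093430.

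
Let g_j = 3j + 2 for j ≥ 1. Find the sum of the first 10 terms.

Over j = 1..10: Σj = 55.
Total = (3)·55 + (2)·10 = 185.

185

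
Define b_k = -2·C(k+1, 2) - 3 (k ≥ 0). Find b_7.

C(8, 2) = 28, so b_7 = -59.

-59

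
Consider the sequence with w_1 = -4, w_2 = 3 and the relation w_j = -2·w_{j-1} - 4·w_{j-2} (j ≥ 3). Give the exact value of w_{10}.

-2048

Step forward from the initial values:
w_3 = 10  w_4 = -32  w_5 = 24  w_6 = 80  w_7 = -256  w_8 = 192  w_9 = 640  w_{10} = -2048.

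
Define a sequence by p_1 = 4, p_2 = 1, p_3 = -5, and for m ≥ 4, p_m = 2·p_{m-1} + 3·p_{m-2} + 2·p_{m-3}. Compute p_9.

-899

Compute successive terms:
p_4 = 1;  p_5 = -11;  p_6 = -29;  p_7 = -89;  p_8 = -287;  p_9 = -899.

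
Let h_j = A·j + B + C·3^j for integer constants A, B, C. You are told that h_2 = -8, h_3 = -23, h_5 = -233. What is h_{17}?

At j = 2, 3, 5: 2A + B + 9C = -8; 3A + B + 27C = -23; 5A + B + 243C = -233.
Subtracting the first from the second: A + 18C = -15.
Subtracting the second from the third: 2A + 216C = -210.
Solving: C = -1, A = 3, then B = -5.
Hence h_{17} = 3·17 + (-5) + (-1)·129140163 = -129140117.

-129140117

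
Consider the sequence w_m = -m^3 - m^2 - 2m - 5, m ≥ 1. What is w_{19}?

w_{19} = -1·19^3 - 1·19^2 - 2·19 - 5 = -7263.

-7263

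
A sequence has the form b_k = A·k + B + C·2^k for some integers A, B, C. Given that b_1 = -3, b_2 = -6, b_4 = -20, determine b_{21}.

-2097173

Plug in k = 1, 2, 4: A + B + 2C = -3; 2A + B + 4C = -6; 4A + B + 16C = -20.
Subtracting the first from the second: A + 2C = -3.
Subtracting the second from the third: 2A + 12C = -14.
Solving: C = -1, A = -1, then B = 0.
Hence b_{21} = -1·21 + 0 + (-1)·2097152 = -2097173.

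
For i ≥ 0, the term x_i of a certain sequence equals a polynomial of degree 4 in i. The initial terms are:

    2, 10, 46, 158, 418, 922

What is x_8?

5218

1st diffs: 8, 36, 112, 260, 504.
2nd diffs: 28, 76, 148, 244.
3rd diffs: 48, 72, 96.
4th diffs: 24, 24 (constant).
Newton forward-difference form: x_i = 2 + 8·C(i,1) + 28·C(i,2) + 48·C(i,3) + 24·C(i,4).
At i = 8: i = 8, so x_8 = 2 + 64 + 784 + 2688 + 1680 = 5218.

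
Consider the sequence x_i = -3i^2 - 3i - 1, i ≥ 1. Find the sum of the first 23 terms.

Over i = 1..23: Σi = 276, Σi² = 4324.
Total = (-3)·4324 + (-3)·276 + (-1)·23 = -13823.

-13823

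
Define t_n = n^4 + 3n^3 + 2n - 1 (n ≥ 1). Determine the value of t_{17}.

t_{17} = 1·17^4 + 3·17^3 + 2·17 - 1 = 98293.

98293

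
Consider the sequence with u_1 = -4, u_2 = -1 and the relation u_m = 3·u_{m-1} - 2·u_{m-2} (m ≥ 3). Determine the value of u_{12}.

6137

Iterate the recurrence:
u_3 = 5  u_4 = 17  u_5 = 41  u_6 = 89  u_7 = 185  u_8 = 377  u_9 = 761  u_{10} = 1529  u_{11} = 3065  u_{12} = 6137.
(Characteristic roots are 2 and 1.)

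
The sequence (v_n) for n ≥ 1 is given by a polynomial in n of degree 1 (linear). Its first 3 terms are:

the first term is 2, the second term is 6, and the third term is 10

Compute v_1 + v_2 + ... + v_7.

1st diffs: 4, 4 (constant).
So v_n = 4n - 2.
Continuing: 14, 18, 22, 26.
Summing n = 1..7 (7 terms) gives 98.

98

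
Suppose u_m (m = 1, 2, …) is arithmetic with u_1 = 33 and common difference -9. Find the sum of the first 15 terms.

u_m = 33 + (m - 1)·(-9).
u_{15} = -93; S = 15·(33 + (-93))/2 = -450.

-450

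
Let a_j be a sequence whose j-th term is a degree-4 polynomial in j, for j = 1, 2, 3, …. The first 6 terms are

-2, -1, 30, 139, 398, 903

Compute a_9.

1st diffs: 1, 31, 109, 259, 505.
2nd diffs: 30, 78, 150, 246.
3rd diffs: 48, 72, 96.
4th diffs: 24, 24 (constant).
Newton forward-difference form: a_j = -2 + 1·C(j-1,1) + 30·C(j-1,2) + 48·C(j-1,3) + 24·C(j-1,4).
At j = 9: j-1 = 8, so a_9 = -2 + 8 + 840 + 2688 + 1680 = 5214.

5214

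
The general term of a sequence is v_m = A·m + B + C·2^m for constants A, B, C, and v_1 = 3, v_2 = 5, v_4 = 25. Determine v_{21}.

Write the equations: A + B + 2C = 3; 2A + B + 4C = 5; 4A + B + 16C = 25.
Subtracting the first from the second: A + 2C = 2.
Subtracting the second from the third: 2A + 12C = 20.
Solving: C = 2, A = -2, then B = 1.
Therefore v_{21} = -42 + 1 + 2·2097152 = 4194263.

4194263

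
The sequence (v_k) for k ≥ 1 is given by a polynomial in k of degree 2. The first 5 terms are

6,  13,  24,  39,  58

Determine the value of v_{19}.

744

1st diffs: 7, 11, 15, 19.
2nd diffs: 4, 4, 4 (constant).
Newton forward-difference form: v_k = 6 + 7·C(k-1,1) + 4·C(k-1,2).
At k = 19: k-1 = 18, so v_{19} = 6 + 126 + 612 = 744.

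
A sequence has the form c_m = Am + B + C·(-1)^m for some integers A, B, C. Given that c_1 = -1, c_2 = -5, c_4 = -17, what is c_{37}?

-217

Plug in m = 1, 2, 4: A + B - C = -1; 2A + B + C = -5; 4A + B + C = -17.
Subtracting the first from the second: A + 2C = -4.
Subtracting the second from the third: 2A = -12.
Solving: C = 1, A = -6, then B = 6.
Hence c_{37} = -6·37 + 6 + 1·(-1) = -217.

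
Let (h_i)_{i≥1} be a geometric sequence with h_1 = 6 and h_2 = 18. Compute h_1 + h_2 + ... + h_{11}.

531438

Common ratio r = 3.
h_i = 6·3^(i-1).
S = 6·(3^11 - 1)/(3 - 1) = 6·(177147 - 1)/(2) = 531438.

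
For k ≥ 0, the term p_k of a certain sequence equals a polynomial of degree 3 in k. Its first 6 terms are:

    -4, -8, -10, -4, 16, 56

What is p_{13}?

1st diffs: -4, -2, 6, 20, 40.
2nd diffs: 2, 8, 14, 20.
3rd diffs: 6, 6, 6 (constant).
Newton forward-difference form: p_k = -4 + (-4)·C(k,1) + 2·C(k,2) + 6·C(k,3).
At k = 13: k = 13, so p_{13} = -4 - 52 + 156 + 1716 = 1816.

1816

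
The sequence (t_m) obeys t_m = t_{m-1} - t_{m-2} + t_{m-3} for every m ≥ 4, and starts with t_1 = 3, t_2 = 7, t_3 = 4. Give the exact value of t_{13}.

Applying the relation repeatedly:
t_4 = 0;  t_5 = 3;  t_6 = 7;  t_7 = 4;  t_8 = 0;  t_9 = 3;  t_{10} = 7;  t_{11} = 4;  t_{12} = 0;  t_{13} = 3.

3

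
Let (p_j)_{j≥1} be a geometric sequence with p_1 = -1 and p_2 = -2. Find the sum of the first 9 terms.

-511

Common ratio r = 2.
p_j = (-1)·2^(j-1).
S = (-1)·(2^9 - 1)/(2 - 1) = (-1)·(512 - 1)/(1) = -511.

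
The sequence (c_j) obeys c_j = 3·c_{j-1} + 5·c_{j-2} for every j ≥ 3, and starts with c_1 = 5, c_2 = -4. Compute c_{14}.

Applying the relation repeatedly:
c_3 = 13; c_4 = 19; c_5 = 122; …; c_{11} = 611698; c_{12} = 2564449; c_{13} = 10751837; c_{14} = 45077756.

45077756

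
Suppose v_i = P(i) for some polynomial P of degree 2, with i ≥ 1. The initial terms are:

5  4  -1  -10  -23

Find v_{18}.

1st diffs: -1, -5, -9, -13.
2nd diffs: -4, -4, -4 (constant).
Newton forward-difference form: v_i = 5 + (-1)·C(i-1,1) + (-4)·C(i-1,2).
At i = 18: i-1 = 17, so v_{18} = 5 - 17 - 544 = -556.

-556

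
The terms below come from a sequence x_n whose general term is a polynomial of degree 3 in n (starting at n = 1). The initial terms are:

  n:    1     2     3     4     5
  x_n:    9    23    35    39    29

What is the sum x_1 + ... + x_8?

1st diffs: 14, 12, 4, -10.
2nd diffs: -2, -8, -14.
3rd diffs: -6, -6 (constant).
Newton forward-difference form: x_n = 9 + 14·C(n-1,1) + (-2)·C(n-1,2) + (-6)·C(n-1,3).
Continuing: -1, -57, -145.
Summing n = 1..8 (8 terms) gives -68.

-68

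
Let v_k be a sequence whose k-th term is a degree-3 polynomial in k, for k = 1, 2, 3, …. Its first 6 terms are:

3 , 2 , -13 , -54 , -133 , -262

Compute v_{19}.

-11949

1st diffs: -1, -15, -41, -79, -129.
2nd diffs: -14, -26, -38, -50.
3rd diffs: -12, -12, -12 (constant).
So v_k = -2k^3 + 5k^2 - 2k + 2.
Evaluating at k = 19 gives v_{19} = -11949.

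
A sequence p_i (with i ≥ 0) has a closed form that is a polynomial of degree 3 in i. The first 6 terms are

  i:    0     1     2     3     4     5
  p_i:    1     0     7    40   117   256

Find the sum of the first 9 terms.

1st diffs: -1, 7, 33, 77, 139.
2nd diffs: 8, 26, 44, 62.
3rd diffs: 18, 18, 18 (constant).
Newton forward-difference form: p_i = 1 + (-1)·C(i,1) + 8·C(i,2) + 18·C(i,3).
Continuing: 475, 792, 1225.
Summing i = 0..8 (9 terms) gives 2913.

2913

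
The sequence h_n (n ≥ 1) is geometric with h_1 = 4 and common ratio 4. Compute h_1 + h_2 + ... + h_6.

5460

h_n = 4·4^(n-1).
S = 4·(4^6 - 1)/(4 - 1) = 4·(4096 - 1)/(3) = 5460.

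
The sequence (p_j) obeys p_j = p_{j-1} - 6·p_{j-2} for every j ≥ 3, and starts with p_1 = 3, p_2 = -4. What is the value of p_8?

Iterate the recurrence:
p_3 = -22;  p_4 = 2;  p_5 = 134;  p_6 = 122;  p_7 = -682;  p_8 = -1414.

-1414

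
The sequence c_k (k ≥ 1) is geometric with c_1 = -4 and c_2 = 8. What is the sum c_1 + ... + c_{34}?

22906492244

Common ratio r = -2.
c_k = (-4)·(-2)^(k-1).
S = (-4)·((-2)^34 - 1)/(-2 - 1) = (-4)·(17179869184 - 1)/(-3) = 22906492244.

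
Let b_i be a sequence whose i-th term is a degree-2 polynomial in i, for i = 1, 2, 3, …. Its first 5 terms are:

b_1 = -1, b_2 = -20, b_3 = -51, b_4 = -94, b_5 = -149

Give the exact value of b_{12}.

1st diffs: -19, -31, -43, -55.
2nd diffs: -12, -12, -12 (constant).
Newton forward-difference form: b_i = -1 + (-19)·C(i-1,1) + (-12)·C(i-1,2).
At i = 12: i-1 = 11, so b_{12} = -1 - 209 - 660 = -870.

-870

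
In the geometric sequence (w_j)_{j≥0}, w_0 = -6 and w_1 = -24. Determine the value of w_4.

-1536

Common ratio r = 4.
w_j = (-6)·4^(j-0).
w_4 = (-6)·4^4 = -1536.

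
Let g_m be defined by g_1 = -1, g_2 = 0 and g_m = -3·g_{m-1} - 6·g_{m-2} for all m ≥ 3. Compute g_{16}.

Iterate the recurrence:
g_3 = 6  g_4 = -18  g_5 = 18  …  g_{13} = -33534  g_{14} = 144342  g_{15} = -231822  g_{16} = -170586.

-170586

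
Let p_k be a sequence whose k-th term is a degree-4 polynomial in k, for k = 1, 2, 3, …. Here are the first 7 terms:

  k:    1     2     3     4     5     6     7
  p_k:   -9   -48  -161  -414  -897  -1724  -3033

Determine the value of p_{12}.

1st diffs: -39, -113, -253, -483, -827, -1309.
2nd diffs: -74, -140, -230, -344, -482.
3rd diffs: -66, -90, -114, -138.
4th diffs: -24, -24, -24 (constant).
Newton forward-difference form: p_k = -9 + (-39)·C(k-1,1) + (-74)·C(k-1,2) + (-66)·C(k-1,3) + (-24)·C(k-1,4).
At k = 12: k-1 = 11, so p_{12} = -9 - 429 - 4070 - 10890 - 7920 = -23318.

-23318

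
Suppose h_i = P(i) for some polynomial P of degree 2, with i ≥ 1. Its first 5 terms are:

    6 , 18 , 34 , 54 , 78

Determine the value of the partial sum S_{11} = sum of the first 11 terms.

1st diffs: 12, 16, 20, 24.
2nd diffs: 4, 4, 4 (constant).
Newton forward-difference form: h_i = 6 + 12·C(i-1,1) + 4·C(i-1,2).
Continuing: …, 106, 138, 174, 214, …, h_{11} = 306.
Summing i = 1..11 (11 terms) gives 1386.

1386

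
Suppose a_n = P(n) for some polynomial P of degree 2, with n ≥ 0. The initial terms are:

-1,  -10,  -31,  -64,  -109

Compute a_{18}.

-1999

1st diffs: -9, -21, -33, -45.
2nd diffs: -12, -12, -12 (constant).
So a_n = -6n^2 - 3n - 1.
Evaluating at n = 18 gives a_{18} = -1999.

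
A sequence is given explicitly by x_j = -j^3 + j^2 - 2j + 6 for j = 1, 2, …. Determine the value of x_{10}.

x_{10} = -1·10^3 + 1·10^2 - 2·10 + 6 = -914.

-914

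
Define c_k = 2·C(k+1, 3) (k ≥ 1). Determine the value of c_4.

20

C(5, 3) = 10, so c_4 = 20.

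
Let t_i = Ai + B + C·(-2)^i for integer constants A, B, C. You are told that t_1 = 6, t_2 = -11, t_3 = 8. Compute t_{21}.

4194206

Write the equations: A + B - 2C = 6; 2A + B + 4C = -11; 3A + B - 8C = 8.
Subtracting the first from the second: A + 6C = -17.
Subtracting the second from the third: A - 12C = 19.
Solving: C = -2, A = -5, then B = 7.
So t_i = -5·i + 7 + (-2)·(-2)^i; at i=21 this is 4194206.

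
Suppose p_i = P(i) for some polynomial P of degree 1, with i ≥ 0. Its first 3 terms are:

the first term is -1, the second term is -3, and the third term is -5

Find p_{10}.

-21

1st diffs: -2, -2 (constant).
So p_i = -2i - 1.
Evaluating at i = 10 gives p_{10} = -21.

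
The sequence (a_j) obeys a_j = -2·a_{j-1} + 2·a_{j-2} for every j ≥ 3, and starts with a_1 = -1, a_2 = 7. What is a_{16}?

Iterate the recurrence:
a_3 = -16; a_4 = 46; a_5 = -124; …; a_{13} = -385984; a_{14} = 1054528; a_{15} = -2881024; a_{16} = 7871104.

7871104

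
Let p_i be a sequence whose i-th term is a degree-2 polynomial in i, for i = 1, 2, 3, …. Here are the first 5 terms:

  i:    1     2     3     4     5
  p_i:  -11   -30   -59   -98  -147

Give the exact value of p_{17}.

-1515

1st diffs: -19, -29, -39, -49.
2nd diffs: -10, -10, -10 (constant).
Newton forward-difference form: p_i = -11 + (-19)·C(i-1,1) + (-10)·C(i-1,2).
At i = 17: i-1 = 16, so p_{17} = -11 - 304 - 1200 = -1515.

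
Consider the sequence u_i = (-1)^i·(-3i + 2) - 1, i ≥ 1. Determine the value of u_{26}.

(-1)^26 = 1; -3i + 2 at i=26 is -76; so u_{26} = -77.

-77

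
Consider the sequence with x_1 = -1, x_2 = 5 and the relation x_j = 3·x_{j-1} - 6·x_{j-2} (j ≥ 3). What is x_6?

-279

Applying the relation repeatedly:
x_3 = 21;  x_4 = 33;  x_5 = -27;  x_6 = -279.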